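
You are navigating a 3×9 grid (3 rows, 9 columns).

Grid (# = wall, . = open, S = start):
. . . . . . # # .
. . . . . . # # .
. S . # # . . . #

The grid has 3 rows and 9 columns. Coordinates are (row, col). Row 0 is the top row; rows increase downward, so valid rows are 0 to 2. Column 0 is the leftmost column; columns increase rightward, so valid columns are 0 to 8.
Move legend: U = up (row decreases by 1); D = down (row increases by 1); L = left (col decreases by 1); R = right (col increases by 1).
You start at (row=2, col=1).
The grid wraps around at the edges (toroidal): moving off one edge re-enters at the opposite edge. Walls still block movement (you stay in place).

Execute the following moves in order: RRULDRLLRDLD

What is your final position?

Answer: Final position: (row=1, col=0)

Derivation:
Start: (row=2, col=1)
  R (right): (row=2, col=1) -> (row=2, col=2)
  R (right): blocked, stay at (row=2, col=2)
  U (up): (row=2, col=2) -> (row=1, col=2)
  L (left): (row=1, col=2) -> (row=1, col=1)
  D (down): (row=1, col=1) -> (row=2, col=1)
  R (right): (row=2, col=1) -> (row=2, col=2)
  L (left): (row=2, col=2) -> (row=2, col=1)
  L (left): (row=2, col=1) -> (row=2, col=0)
  R (right): (row=2, col=0) -> (row=2, col=1)
  D (down): (row=2, col=1) -> (row=0, col=1)
  L (left): (row=0, col=1) -> (row=0, col=0)
  D (down): (row=0, col=0) -> (row=1, col=0)
Final: (row=1, col=0)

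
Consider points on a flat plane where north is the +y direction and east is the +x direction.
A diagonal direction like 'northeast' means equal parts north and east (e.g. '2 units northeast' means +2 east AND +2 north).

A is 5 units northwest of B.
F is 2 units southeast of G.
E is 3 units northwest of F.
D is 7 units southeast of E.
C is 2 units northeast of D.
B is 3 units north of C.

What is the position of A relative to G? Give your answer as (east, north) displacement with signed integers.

Place G at the origin (east=0, north=0).
  F is 2 units southeast of G: delta (east=+2, north=-2); F at (east=2, north=-2).
  E is 3 units northwest of F: delta (east=-3, north=+3); E at (east=-1, north=1).
  D is 7 units southeast of E: delta (east=+7, north=-7); D at (east=6, north=-6).
  C is 2 units northeast of D: delta (east=+2, north=+2); C at (east=8, north=-4).
  B is 3 units north of C: delta (east=+0, north=+3); B at (east=8, north=-1).
  A is 5 units northwest of B: delta (east=-5, north=+5); A at (east=3, north=4).
Therefore A relative to G: (east=3, north=4).

Answer: A is at (east=3, north=4) relative to G.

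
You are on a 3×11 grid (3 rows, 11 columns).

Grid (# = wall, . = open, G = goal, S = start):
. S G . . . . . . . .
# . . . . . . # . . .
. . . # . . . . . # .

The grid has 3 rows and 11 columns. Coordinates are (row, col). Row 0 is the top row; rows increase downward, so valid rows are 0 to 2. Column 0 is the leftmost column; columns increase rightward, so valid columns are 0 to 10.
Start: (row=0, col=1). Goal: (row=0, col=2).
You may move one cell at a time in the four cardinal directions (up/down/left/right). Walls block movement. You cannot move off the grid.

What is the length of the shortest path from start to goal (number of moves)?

Answer: Shortest path length: 1

Derivation:
BFS from (row=0, col=1) until reaching (row=0, col=2):
  Distance 0: (row=0, col=1)
  Distance 1: (row=0, col=0), (row=0, col=2), (row=1, col=1)  <- goal reached here
One shortest path (1 moves): (row=0, col=1) -> (row=0, col=2)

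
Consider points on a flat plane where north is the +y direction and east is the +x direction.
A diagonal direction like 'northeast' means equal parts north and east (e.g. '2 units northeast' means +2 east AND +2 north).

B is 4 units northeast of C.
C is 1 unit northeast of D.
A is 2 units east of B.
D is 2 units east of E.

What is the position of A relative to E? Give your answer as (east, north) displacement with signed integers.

Answer: A is at (east=9, north=5) relative to E.

Derivation:
Place E at the origin (east=0, north=0).
  D is 2 units east of E: delta (east=+2, north=+0); D at (east=2, north=0).
  C is 1 unit northeast of D: delta (east=+1, north=+1); C at (east=3, north=1).
  B is 4 units northeast of C: delta (east=+4, north=+4); B at (east=7, north=5).
  A is 2 units east of B: delta (east=+2, north=+0); A at (east=9, north=5).
Therefore A relative to E: (east=9, north=5).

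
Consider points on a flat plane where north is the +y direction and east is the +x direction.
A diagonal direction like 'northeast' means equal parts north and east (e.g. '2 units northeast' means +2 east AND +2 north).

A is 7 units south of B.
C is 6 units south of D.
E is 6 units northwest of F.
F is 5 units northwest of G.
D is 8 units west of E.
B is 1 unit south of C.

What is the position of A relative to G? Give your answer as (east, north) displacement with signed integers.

Answer: A is at (east=-19, north=-3) relative to G.

Derivation:
Place G at the origin (east=0, north=0).
  F is 5 units northwest of G: delta (east=-5, north=+5); F at (east=-5, north=5).
  E is 6 units northwest of F: delta (east=-6, north=+6); E at (east=-11, north=11).
  D is 8 units west of E: delta (east=-8, north=+0); D at (east=-19, north=11).
  C is 6 units south of D: delta (east=+0, north=-6); C at (east=-19, north=5).
  B is 1 unit south of C: delta (east=+0, north=-1); B at (east=-19, north=4).
  A is 7 units south of B: delta (east=+0, north=-7); A at (east=-19, north=-3).
Therefore A relative to G: (east=-19, north=-3).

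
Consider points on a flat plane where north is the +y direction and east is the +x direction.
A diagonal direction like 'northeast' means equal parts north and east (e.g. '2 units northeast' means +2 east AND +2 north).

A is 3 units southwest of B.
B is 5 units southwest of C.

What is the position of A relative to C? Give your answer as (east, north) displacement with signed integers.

Place C at the origin (east=0, north=0).
  B is 5 units southwest of C: delta (east=-5, north=-5); B at (east=-5, north=-5).
  A is 3 units southwest of B: delta (east=-3, north=-3); A at (east=-8, north=-8).
Therefore A relative to C: (east=-8, north=-8).

Answer: A is at (east=-8, north=-8) relative to C.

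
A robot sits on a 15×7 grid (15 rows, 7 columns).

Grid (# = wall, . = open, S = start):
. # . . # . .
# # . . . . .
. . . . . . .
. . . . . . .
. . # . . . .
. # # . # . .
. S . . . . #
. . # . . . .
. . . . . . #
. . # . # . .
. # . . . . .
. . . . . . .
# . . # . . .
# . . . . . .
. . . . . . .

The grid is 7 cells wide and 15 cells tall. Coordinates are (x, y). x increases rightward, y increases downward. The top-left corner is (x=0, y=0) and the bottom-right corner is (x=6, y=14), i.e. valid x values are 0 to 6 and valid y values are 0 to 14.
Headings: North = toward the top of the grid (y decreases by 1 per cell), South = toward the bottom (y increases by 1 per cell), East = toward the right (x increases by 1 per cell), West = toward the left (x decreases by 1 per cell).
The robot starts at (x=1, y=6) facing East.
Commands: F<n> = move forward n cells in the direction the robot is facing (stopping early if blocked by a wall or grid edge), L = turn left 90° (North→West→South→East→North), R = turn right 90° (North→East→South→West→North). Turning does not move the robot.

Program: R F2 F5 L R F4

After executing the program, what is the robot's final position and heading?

Answer: Final position: (x=1, y=9), facing South

Derivation:
Start: (x=1, y=6), facing East
  R: turn right, now facing South
  F2: move forward 2, now at (x=1, y=8)
  F5: move forward 1/5 (blocked), now at (x=1, y=9)
  L: turn left, now facing East
  R: turn right, now facing South
  F4: move forward 0/4 (blocked), now at (x=1, y=9)
Final: (x=1, y=9), facing South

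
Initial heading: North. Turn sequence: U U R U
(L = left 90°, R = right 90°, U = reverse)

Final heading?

Answer: Final heading: West

Derivation:
Start: North
  U (U-turn (180°)) -> South
  U (U-turn (180°)) -> North
  R (right (90° clockwise)) -> East
  U (U-turn (180°)) -> West
Final: West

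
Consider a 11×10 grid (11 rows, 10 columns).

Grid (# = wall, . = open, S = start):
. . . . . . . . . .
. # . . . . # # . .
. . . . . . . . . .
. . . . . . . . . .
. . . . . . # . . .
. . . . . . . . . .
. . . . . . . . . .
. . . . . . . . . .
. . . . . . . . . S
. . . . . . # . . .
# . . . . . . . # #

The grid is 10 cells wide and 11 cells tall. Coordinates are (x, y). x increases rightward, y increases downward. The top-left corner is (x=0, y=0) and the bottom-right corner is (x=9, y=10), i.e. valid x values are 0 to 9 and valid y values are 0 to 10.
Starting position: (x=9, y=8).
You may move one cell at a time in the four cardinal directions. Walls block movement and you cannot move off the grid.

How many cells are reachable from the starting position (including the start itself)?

Answer: Reachable cells: 102

Derivation:
BFS flood-fill from (x=9, y=8):
  Distance 0: (x=9, y=8)
  Distance 1: (x=9, y=7), (x=8, y=8), (x=9, y=9)
  Distance 2: (x=9, y=6), (x=8, y=7), (x=7, y=8), (x=8, y=9)
  Distance 3: (x=9, y=5), (x=8, y=6), (x=7, y=7), (x=6, y=8), (x=7, y=9)
  Distance 4: (x=9, y=4), (x=8, y=5), (x=7, y=6), (x=6, y=7), (x=5, y=8), (x=7, y=10)
  Distance 5: (x=9, y=3), (x=8, y=4), (x=7, y=5), (x=6, y=6), (x=5, y=7), (x=4, y=8), (x=5, y=9), (x=6, y=10)
  Distance 6: (x=9, y=2), (x=8, y=3), (x=7, y=4), (x=6, y=5), (x=5, y=6), (x=4, y=7), (x=3, y=8), (x=4, y=9), (x=5, y=10)
  Distance 7: (x=9, y=1), (x=8, y=2), (x=7, y=3), (x=5, y=5), (x=4, y=6), (x=3, y=7), (x=2, y=8), (x=3, y=9), (x=4, y=10)
  Distance 8: (x=9, y=0), (x=8, y=1), (x=7, y=2), (x=6, y=3), (x=5, y=4), (x=4, y=5), (x=3, y=6), (x=2, y=7), (x=1, y=8), (x=2, y=9), (x=3, y=10)
  Distance 9: (x=8, y=0), (x=6, y=2), (x=5, y=3), (x=4, y=4), (x=3, y=5), (x=2, y=6), (x=1, y=7), (x=0, y=8), (x=1, y=9), (x=2, y=10)
  Distance 10: (x=7, y=0), (x=5, y=2), (x=4, y=3), (x=3, y=4), (x=2, y=5), (x=1, y=6), (x=0, y=7), (x=0, y=9), (x=1, y=10)
  Distance 11: (x=6, y=0), (x=5, y=1), (x=4, y=2), (x=3, y=3), (x=2, y=4), (x=1, y=5), (x=0, y=6)
  Distance 12: (x=5, y=0), (x=4, y=1), (x=3, y=2), (x=2, y=3), (x=1, y=4), (x=0, y=5)
  Distance 13: (x=4, y=0), (x=3, y=1), (x=2, y=2), (x=1, y=3), (x=0, y=4)
  Distance 14: (x=3, y=0), (x=2, y=1), (x=1, y=2), (x=0, y=3)
  Distance 15: (x=2, y=0), (x=0, y=2)
  Distance 16: (x=1, y=0), (x=0, y=1)
  Distance 17: (x=0, y=0)
Total reachable: 102 (grid has 102 open cells total)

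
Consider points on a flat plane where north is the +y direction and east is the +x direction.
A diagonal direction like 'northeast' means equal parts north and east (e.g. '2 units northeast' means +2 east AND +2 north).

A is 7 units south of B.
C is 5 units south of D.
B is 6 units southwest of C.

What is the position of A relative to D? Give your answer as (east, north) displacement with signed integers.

Place D at the origin (east=0, north=0).
  C is 5 units south of D: delta (east=+0, north=-5); C at (east=0, north=-5).
  B is 6 units southwest of C: delta (east=-6, north=-6); B at (east=-6, north=-11).
  A is 7 units south of B: delta (east=+0, north=-7); A at (east=-6, north=-18).
Therefore A relative to D: (east=-6, north=-18).

Answer: A is at (east=-6, north=-18) relative to D.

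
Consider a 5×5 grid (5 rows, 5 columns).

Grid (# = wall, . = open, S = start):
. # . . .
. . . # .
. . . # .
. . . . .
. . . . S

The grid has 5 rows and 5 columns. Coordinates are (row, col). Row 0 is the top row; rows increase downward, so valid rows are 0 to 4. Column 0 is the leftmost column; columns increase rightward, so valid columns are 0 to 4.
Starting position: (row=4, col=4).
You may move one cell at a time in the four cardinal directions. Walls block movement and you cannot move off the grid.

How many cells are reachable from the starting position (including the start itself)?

Answer: Reachable cells: 22

Derivation:
BFS flood-fill from (row=4, col=4):
  Distance 0: (row=4, col=4)
  Distance 1: (row=3, col=4), (row=4, col=3)
  Distance 2: (row=2, col=4), (row=3, col=3), (row=4, col=2)
  Distance 3: (row=1, col=4), (row=3, col=2), (row=4, col=1)
  Distance 4: (row=0, col=4), (row=2, col=2), (row=3, col=1), (row=4, col=0)
  Distance 5: (row=0, col=3), (row=1, col=2), (row=2, col=1), (row=3, col=0)
  Distance 6: (row=0, col=2), (row=1, col=1), (row=2, col=0)
  Distance 7: (row=1, col=0)
  Distance 8: (row=0, col=0)
Total reachable: 22 (grid has 22 open cells total)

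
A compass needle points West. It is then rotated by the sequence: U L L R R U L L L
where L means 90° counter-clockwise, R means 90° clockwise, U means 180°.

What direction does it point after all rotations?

Start: West
  U (U-turn (180°)) -> East
  L (left (90° counter-clockwise)) -> North
  L (left (90° counter-clockwise)) -> West
  R (right (90° clockwise)) -> North
  R (right (90° clockwise)) -> East
  U (U-turn (180°)) -> West
  L (left (90° counter-clockwise)) -> South
  L (left (90° counter-clockwise)) -> East
  L (left (90° counter-clockwise)) -> North
Final: North

Answer: Final heading: North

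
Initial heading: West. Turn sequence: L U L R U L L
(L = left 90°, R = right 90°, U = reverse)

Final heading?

Start: West
  L (left (90° counter-clockwise)) -> South
  U (U-turn (180°)) -> North
  L (left (90° counter-clockwise)) -> West
  R (right (90° clockwise)) -> North
  U (U-turn (180°)) -> South
  L (left (90° counter-clockwise)) -> East
  L (left (90° counter-clockwise)) -> North
Final: North

Answer: Final heading: North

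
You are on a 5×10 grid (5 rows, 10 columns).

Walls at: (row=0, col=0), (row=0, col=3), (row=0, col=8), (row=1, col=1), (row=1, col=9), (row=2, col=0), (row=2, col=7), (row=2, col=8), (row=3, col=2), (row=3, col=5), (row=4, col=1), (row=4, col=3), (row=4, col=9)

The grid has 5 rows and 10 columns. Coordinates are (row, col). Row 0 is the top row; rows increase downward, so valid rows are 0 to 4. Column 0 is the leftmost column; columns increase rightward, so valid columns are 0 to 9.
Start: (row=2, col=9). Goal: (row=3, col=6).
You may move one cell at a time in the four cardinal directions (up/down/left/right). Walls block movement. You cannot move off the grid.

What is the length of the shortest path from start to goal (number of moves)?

BFS from (row=2, col=9) until reaching (row=3, col=6):
  Distance 0: (row=2, col=9)
  Distance 1: (row=3, col=9)
  Distance 2: (row=3, col=8)
  Distance 3: (row=3, col=7), (row=4, col=8)
  Distance 4: (row=3, col=6), (row=4, col=7)  <- goal reached here
One shortest path (4 moves): (row=2, col=9) -> (row=3, col=9) -> (row=3, col=8) -> (row=3, col=7) -> (row=3, col=6)

Answer: Shortest path length: 4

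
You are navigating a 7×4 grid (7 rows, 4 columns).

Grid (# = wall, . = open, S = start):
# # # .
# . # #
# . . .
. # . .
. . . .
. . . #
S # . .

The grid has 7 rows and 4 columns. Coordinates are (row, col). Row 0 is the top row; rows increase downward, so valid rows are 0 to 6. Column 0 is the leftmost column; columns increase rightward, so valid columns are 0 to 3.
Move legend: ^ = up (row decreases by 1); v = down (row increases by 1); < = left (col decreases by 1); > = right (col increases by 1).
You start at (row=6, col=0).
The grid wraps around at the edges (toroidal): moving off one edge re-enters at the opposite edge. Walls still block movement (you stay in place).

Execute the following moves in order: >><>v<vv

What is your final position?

Answer: Final position: (row=0, col=3)

Derivation:
Start: (row=6, col=0)
  > (right): blocked, stay at (row=6, col=0)
  > (right): blocked, stay at (row=6, col=0)
  < (left): (row=6, col=0) -> (row=6, col=3)
  > (right): (row=6, col=3) -> (row=6, col=0)
  v (down): blocked, stay at (row=6, col=0)
  < (left): (row=6, col=0) -> (row=6, col=3)
  v (down): (row=6, col=3) -> (row=0, col=3)
  v (down): blocked, stay at (row=0, col=3)
Final: (row=0, col=3)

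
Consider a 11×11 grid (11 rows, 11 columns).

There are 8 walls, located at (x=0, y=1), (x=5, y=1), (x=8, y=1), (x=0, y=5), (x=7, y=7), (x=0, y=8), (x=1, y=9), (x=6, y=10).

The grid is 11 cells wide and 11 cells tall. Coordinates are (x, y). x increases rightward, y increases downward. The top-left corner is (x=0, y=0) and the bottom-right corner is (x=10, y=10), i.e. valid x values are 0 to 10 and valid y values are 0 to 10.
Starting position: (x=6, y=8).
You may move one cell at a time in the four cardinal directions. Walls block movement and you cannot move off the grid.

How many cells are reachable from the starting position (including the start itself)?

BFS flood-fill from (x=6, y=8):
  Distance 0: (x=6, y=8)
  Distance 1: (x=6, y=7), (x=5, y=8), (x=7, y=8), (x=6, y=9)
  Distance 2: (x=6, y=6), (x=5, y=7), (x=4, y=8), (x=8, y=8), (x=5, y=9), (x=7, y=9)
  Distance 3: (x=6, y=5), (x=5, y=6), (x=7, y=6), (x=4, y=7), (x=8, y=7), (x=3, y=8), (x=9, y=8), (x=4, y=9), (x=8, y=9), (x=5, y=10), (x=7, y=10)
  Distance 4: (x=6, y=4), (x=5, y=5), (x=7, y=5), (x=4, y=6), (x=8, y=6), (x=3, y=7), (x=9, y=7), (x=2, y=8), (x=10, y=8), (x=3, y=9), (x=9, y=9), (x=4, y=10), (x=8, y=10)
  Distance 5: (x=6, y=3), (x=5, y=4), (x=7, y=4), (x=4, y=5), (x=8, y=5), (x=3, y=6), (x=9, y=6), (x=2, y=7), (x=10, y=7), (x=1, y=8), (x=2, y=9), (x=10, y=9), (x=3, y=10), (x=9, y=10)
  Distance 6: (x=6, y=2), (x=5, y=3), (x=7, y=3), (x=4, y=4), (x=8, y=4), (x=3, y=5), (x=9, y=5), (x=2, y=6), (x=10, y=6), (x=1, y=7), (x=2, y=10), (x=10, y=10)
  Distance 7: (x=6, y=1), (x=5, y=2), (x=7, y=2), (x=4, y=3), (x=8, y=3), (x=3, y=4), (x=9, y=4), (x=2, y=5), (x=10, y=5), (x=1, y=6), (x=0, y=7), (x=1, y=10)
  Distance 8: (x=6, y=0), (x=7, y=1), (x=4, y=2), (x=8, y=2), (x=3, y=3), (x=9, y=3), (x=2, y=4), (x=10, y=4), (x=1, y=5), (x=0, y=6), (x=0, y=10)
  Distance 9: (x=5, y=0), (x=7, y=0), (x=4, y=1), (x=3, y=2), (x=9, y=2), (x=2, y=3), (x=10, y=3), (x=1, y=4), (x=0, y=9)
  Distance 10: (x=4, y=0), (x=8, y=0), (x=3, y=1), (x=9, y=1), (x=2, y=2), (x=10, y=2), (x=1, y=3), (x=0, y=4)
  Distance 11: (x=3, y=0), (x=9, y=0), (x=2, y=1), (x=10, y=1), (x=1, y=2), (x=0, y=3)
  Distance 12: (x=2, y=0), (x=10, y=0), (x=1, y=1), (x=0, y=2)
  Distance 13: (x=1, y=0)
  Distance 14: (x=0, y=0)
Total reachable: 113 (grid has 113 open cells total)

Answer: Reachable cells: 113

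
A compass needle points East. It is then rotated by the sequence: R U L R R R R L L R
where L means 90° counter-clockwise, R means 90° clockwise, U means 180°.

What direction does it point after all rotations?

Answer: Final heading: South

Derivation:
Start: East
  R (right (90° clockwise)) -> South
  U (U-turn (180°)) -> North
  L (left (90° counter-clockwise)) -> West
  R (right (90° clockwise)) -> North
  R (right (90° clockwise)) -> East
  R (right (90° clockwise)) -> South
  R (right (90° clockwise)) -> West
  L (left (90° counter-clockwise)) -> South
  L (left (90° counter-clockwise)) -> East
  R (right (90° clockwise)) -> South
Final: South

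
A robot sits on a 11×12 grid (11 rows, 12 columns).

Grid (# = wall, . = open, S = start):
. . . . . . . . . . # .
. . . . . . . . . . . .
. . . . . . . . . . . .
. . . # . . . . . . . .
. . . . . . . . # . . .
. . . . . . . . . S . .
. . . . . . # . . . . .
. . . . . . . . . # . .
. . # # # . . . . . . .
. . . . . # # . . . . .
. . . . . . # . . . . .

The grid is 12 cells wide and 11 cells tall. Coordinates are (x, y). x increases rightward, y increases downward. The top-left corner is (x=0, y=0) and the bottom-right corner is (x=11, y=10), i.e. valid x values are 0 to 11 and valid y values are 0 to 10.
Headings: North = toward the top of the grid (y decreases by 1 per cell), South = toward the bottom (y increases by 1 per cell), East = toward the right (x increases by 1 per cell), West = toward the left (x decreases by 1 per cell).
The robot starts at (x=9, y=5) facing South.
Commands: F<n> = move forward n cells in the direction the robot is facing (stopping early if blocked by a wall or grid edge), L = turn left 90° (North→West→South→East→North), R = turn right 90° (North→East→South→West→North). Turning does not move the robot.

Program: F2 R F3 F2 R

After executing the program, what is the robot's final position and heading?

Answer: Final position: (x=7, y=6), facing North

Derivation:
Start: (x=9, y=5), facing South
  F2: move forward 1/2 (blocked), now at (x=9, y=6)
  R: turn right, now facing West
  F3: move forward 2/3 (blocked), now at (x=7, y=6)
  F2: move forward 0/2 (blocked), now at (x=7, y=6)
  R: turn right, now facing North
Final: (x=7, y=6), facing North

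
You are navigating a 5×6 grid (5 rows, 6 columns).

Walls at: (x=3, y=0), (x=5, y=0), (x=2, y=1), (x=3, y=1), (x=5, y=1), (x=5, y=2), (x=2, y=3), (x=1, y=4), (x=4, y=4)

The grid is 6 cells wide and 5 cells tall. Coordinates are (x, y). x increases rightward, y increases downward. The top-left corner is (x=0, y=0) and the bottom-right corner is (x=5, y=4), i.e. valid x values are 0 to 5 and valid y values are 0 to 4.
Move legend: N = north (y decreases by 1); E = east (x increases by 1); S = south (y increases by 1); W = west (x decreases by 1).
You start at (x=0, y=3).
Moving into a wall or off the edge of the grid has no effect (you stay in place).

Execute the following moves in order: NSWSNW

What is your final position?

Answer: Final position: (x=0, y=3)

Derivation:
Start: (x=0, y=3)
  N (north): (x=0, y=3) -> (x=0, y=2)
  S (south): (x=0, y=2) -> (x=0, y=3)
  W (west): blocked, stay at (x=0, y=3)
  S (south): (x=0, y=3) -> (x=0, y=4)
  N (north): (x=0, y=4) -> (x=0, y=3)
  W (west): blocked, stay at (x=0, y=3)
Final: (x=0, y=3)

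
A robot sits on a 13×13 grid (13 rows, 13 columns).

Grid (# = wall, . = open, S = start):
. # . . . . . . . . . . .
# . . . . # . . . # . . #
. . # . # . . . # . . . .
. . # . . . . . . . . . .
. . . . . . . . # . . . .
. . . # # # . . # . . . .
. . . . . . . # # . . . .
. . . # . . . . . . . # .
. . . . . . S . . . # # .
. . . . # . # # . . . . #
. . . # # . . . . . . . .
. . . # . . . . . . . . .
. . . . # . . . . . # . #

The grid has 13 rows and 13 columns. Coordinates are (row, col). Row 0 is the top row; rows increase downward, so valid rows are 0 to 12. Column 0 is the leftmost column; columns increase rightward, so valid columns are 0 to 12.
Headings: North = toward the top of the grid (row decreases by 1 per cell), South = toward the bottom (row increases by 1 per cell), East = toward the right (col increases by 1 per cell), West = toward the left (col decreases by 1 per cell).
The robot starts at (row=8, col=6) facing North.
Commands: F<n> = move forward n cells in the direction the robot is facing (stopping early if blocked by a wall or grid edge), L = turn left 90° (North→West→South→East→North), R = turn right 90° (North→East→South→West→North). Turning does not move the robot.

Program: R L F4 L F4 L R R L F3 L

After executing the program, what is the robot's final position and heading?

Start: (row=8, col=6), facing North
  R: turn right, now facing East
  L: turn left, now facing North
  F4: move forward 4, now at (row=4, col=6)
  L: turn left, now facing West
  F4: move forward 4, now at (row=4, col=2)
  L: turn left, now facing South
  R: turn right, now facing West
  R: turn right, now facing North
  L: turn left, now facing West
  F3: move forward 2/3 (blocked), now at (row=4, col=0)
  L: turn left, now facing South
Final: (row=4, col=0), facing South

Answer: Final position: (row=4, col=0), facing South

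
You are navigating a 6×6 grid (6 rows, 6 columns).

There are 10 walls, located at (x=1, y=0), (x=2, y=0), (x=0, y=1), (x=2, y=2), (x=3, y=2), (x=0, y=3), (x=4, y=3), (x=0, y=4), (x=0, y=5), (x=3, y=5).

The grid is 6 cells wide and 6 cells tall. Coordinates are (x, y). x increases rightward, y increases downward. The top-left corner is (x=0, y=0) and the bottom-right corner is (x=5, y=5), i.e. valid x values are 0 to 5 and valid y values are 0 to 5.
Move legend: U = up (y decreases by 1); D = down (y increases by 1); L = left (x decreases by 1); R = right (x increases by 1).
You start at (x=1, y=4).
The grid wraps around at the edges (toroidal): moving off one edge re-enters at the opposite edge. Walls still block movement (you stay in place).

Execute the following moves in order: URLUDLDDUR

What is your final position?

Answer: Final position: (x=2, y=4)

Derivation:
Start: (x=1, y=4)
  U (up): (x=1, y=4) -> (x=1, y=3)
  R (right): (x=1, y=3) -> (x=2, y=3)
  L (left): (x=2, y=3) -> (x=1, y=3)
  U (up): (x=1, y=3) -> (x=1, y=2)
  D (down): (x=1, y=2) -> (x=1, y=3)
  L (left): blocked, stay at (x=1, y=3)
  D (down): (x=1, y=3) -> (x=1, y=4)
  D (down): (x=1, y=4) -> (x=1, y=5)
  U (up): (x=1, y=5) -> (x=1, y=4)
  R (right): (x=1, y=4) -> (x=2, y=4)
Final: (x=2, y=4)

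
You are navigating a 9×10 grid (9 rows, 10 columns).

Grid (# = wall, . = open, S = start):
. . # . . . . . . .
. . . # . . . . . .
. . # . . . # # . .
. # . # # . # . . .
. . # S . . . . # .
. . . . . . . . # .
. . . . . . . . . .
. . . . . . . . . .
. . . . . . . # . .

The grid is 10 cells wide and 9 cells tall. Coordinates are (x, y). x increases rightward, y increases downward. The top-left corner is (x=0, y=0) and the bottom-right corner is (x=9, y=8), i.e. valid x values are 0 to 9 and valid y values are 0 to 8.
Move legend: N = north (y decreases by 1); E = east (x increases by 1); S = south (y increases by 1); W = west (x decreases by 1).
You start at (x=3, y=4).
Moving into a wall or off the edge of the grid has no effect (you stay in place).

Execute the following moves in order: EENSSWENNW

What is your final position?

Start: (x=3, y=4)
  E (east): (x=3, y=4) -> (x=4, y=4)
  E (east): (x=4, y=4) -> (x=5, y=4)
  N (north): (x=5, y=4) -> (x=5, y=3)
  S (south): (x=5, y=3) -> (x=5, y=4)
  S (south): (x=5, y=4) -> (x=5, y=5)
  W (west): (x=5, y=5) -> (x=4, y=5)
  E (east): (x=4, y=5) -> (x=5, y=5)
  N (north): (x=5, y=5) -> (x=5, y=4)
  N (north): (x=5, y=4) -> (x=5, y=3)
  W (west): blocked, stay at (x=5, y=3)
Final: (x=5, y=3)

Answer: Final position: (x=5, y=3)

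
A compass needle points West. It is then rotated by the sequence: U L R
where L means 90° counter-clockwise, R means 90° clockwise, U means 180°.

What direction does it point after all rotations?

Start: West
  U (U-turn (180°)) -> East
  L (left (90° counter-clockwise)) -> North
  R (right (90° clockwise)) -> East
Final: East

Answer: Final heading: East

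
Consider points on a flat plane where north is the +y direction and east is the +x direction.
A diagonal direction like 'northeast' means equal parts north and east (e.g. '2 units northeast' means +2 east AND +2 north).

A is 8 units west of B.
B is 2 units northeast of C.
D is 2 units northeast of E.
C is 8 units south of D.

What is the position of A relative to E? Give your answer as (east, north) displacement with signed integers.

Answer: A is at (east=-4, north=-4) relative to E.

Derivation:
Place E at the origin (east=0, north=0).
  D is 2 units northeast of E: delta (east=+2, north=+2); D at (east=2, north=2).
  C is 8 units south of D: delta (east=+0, north=-8); C at (east=2, north=-6).
  B is 2 units northeast of C: delta (east=+2, north=+2); B at (east=4, north=-4).
  A is 8 units west of B: delta (east=-8, north=+0); A at (east=-4, north=-4).
Therefore A relative to E: (east=-4, north=-4).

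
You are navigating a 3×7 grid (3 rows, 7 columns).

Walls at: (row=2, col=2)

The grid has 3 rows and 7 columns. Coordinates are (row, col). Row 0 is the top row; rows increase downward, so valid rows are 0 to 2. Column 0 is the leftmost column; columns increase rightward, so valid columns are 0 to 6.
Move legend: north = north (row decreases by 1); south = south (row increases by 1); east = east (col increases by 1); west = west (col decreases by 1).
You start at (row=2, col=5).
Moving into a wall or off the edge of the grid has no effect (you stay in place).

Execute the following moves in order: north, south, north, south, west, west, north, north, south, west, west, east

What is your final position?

Answer: Final position: (row=1, col=2)

Derivation:
Start: (row=2, col=5)
  north (north): (row=2, col=5) -> (row=1, col=5)
  south (south): (row=1, col=5) -> (row=2, col=5)
  north (north): (row=2, col=5) -> (row=1, col=5)
  south (south): (row=1, col=5) -> (row=2, col=5)
  west (west): (row=2, col=5) -> (row=2, col=4)
  west (west): (row=2, col=4) -> (row=2, col=3)
  north (north): (row=2, col=3) -> (row=1, col=3)
  north (north): (row=1, col=3) -> (row=0, col=3)
  south (south): (row=0, col=3) -> (row=1, col=3)
  west (west): (row=1, col=3) -> (row=1, col=2)
  west (west): (row=1, col=2) -> (row=1, col=1)
  east (east): (row=1, col=1) -> (row=1, col=2)
Final: (row=1, col=2)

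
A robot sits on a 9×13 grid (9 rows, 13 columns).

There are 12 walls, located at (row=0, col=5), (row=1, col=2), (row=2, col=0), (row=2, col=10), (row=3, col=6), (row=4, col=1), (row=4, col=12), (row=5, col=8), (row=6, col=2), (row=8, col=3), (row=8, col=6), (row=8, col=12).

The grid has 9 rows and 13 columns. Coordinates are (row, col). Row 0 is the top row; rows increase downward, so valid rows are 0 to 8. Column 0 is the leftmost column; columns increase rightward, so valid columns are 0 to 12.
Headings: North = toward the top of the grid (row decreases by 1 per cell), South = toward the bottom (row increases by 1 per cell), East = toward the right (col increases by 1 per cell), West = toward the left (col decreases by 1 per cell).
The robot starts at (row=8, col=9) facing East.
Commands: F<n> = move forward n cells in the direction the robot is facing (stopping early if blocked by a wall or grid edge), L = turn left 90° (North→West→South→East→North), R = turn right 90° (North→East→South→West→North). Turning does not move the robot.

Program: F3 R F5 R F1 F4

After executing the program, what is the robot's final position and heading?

Start: (row=8, col=9), facing East
  F3: move forward 2/3 (blocked), now at (row=8, col=11)
  R: turn right, now facing South
  F5: move forward 0/5 (blocked), now at (row=8, col=11)
  R: turn right, now facing West
  F1: move forward 1, now at (row=8, col=10)
  F4: move forward 3/4 (blocked), now at (row=8, col=7)
Final: (row=8, col=7), facing West

Answer: Final position: (row=8, col=7), facing West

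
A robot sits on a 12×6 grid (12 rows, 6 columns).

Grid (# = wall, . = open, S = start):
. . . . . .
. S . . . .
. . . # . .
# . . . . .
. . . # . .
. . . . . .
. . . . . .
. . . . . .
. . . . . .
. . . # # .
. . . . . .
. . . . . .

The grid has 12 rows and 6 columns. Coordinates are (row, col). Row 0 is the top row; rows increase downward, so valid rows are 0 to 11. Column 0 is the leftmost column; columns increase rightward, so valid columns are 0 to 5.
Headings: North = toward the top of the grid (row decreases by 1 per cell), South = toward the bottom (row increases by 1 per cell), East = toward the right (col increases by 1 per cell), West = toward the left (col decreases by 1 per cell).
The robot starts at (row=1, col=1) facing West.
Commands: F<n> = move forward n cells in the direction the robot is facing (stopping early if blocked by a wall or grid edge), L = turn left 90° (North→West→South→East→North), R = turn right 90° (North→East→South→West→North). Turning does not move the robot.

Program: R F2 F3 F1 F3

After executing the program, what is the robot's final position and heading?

Answer: Final position: (row=0, col=1), facing North

Derivation:
Start: (row=1, col=1), facing West
  R: turn right, now facing North
  F2: move forward 1/2 (blocked), now at (row=0, col=1)
  F3: move forward 0/3 (blocked), now at (row=0, col=1)
  F1: move forward 0/1 (blocked), now at (row=0, col=1)
  F3: move forward 0/3 (blocked), now at (row=0, col=1)
Final: (row=0, col=1), facing North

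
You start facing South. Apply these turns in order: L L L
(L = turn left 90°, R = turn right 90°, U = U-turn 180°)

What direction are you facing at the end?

Answer: Final heading: West

Derivation:
Start: South
  L (left (90° counter-clockwise)) -> East
  L (left (90° counter-clockwise)) -> North
  L (left (90° counter-clockwise)) -> West
Final: West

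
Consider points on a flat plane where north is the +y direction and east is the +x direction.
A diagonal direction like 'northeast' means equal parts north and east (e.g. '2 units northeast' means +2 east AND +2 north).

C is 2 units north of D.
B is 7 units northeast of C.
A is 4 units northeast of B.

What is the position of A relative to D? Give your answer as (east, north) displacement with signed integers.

Place D at the origin (east=0, north=0).
  C is 2 units north of D: delta (east=+0, north=+2); C at (east=0, north=2).
  B is 7 units northeast of C: delta (east=+7, north=+7); B at (east=7, north=9).
  A is 4 units northeast of B: delta (east=+4, north=+4); A at (east=11, north=13).
Therefore A relative to D: (east=11, north=13).

Answer: A is at (east=11, north=13) relative to D.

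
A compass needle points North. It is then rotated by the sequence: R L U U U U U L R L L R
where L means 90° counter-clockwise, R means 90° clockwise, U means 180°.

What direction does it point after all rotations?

Start: North
  R (right (90° clockwise)) -> East
  L (left (90° counter-clockwise)) -> North
  U (U-turn (180°)) -> South
  U (U-turn (180°)) -> North
  U (U-turn (180°)) -> South
  U (U-turn (180°)) -> North
  U (U-turn (180°)) -> South
  L (left (90° counter-clockwise)) -> East
  R (right (90° clockwise)) -> South
  L (left (90° counter-clockwise)) -> East
  L (left (90° counter-clockwise)) -> North
  R (right (90° clockwise)) -> East
Final: East

Answer: Final heading: East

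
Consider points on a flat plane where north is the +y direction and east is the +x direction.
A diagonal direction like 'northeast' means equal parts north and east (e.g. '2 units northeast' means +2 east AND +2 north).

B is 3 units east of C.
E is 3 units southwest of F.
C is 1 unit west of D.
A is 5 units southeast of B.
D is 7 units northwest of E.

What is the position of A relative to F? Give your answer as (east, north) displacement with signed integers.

Answer: A is at (east=-3, north=-1) relative to F.

Derivation:
Place F at the origin (east=0, north=0).
  E is 3 units southwest of F: delta (east=-3, north=-3); E at (east=-3, north=-3).
  D is 7 units northwest of E: delta (east=-7, north=+7); D at (east=-10, north=4).
  C is 1 unit west of D: delta (east=-1, north=+0); C at (east=-11, north=4).
  B is 3 units east of C: delta (east=+3, north=+0); B at (east=-8, north=4).
  A is 5 units southeast of B: delta (east=+5, north=-5); A at (east=-3, north=-1).
Therefore A relative to F: (east=-3, north=-1).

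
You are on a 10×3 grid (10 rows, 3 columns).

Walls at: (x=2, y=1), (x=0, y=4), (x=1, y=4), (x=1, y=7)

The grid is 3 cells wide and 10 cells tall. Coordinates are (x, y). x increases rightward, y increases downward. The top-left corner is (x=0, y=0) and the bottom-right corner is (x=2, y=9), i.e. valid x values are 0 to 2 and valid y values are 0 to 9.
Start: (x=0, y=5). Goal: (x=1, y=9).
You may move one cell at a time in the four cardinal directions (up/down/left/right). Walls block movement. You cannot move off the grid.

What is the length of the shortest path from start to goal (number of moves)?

BFS from (x=0, y=5) until reaching (x=1, y=9):
  Distance 0: (x=0, y=5)
  Distance 1: (x=1, y=5), (x=0, y=6)
  Distance 2: (x=2, y=5), (x=1, y=6), (x=0, y=7)
  Distance 3: (x=2, y=4), (x=2, y=6), (x=0, y=8)
  Distance 4: (x=2, y=3), (x=2, y=7), (x=1, y=8), (x=0, y=9)
  Distance 5: (x=2, y=2), (x=1, y=3), (x=2, y=8), (x=1, y=9)  <- goal reached here
One shortest path (5 moves): (x=0, y=5) -> (x=0, y=6) -> (x=0, y=7) -> (x=0, y=8) -> (x=1, y=8) -> (x=1, y=9)

Answer: Shortest path length: 5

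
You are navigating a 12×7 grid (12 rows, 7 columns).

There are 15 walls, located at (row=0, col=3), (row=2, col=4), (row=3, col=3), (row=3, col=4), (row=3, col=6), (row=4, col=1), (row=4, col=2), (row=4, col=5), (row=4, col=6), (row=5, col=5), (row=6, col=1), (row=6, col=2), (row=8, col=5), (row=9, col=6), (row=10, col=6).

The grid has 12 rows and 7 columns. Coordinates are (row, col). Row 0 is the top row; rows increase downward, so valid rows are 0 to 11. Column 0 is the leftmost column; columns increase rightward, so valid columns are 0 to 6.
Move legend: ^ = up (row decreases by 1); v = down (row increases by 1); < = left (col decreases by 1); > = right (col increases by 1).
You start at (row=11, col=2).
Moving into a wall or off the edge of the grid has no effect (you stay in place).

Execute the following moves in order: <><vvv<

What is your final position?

Start: (row=11, col=2)
  < (left): (row=11, col=2) -> (row=11, col=1)
  > (right): (row=11, col=1) -> (row=11, col=2)
  < (left): (row=11, col=2) -> (row=11, col=1)
  [×3]v (down): blocked, stay at (row=11, col=1)
  < (left): (row=11, col=1) -> (row=11, col=0)
Final: (row=11, col=0)

Answer: Final position: (row=11, col=0)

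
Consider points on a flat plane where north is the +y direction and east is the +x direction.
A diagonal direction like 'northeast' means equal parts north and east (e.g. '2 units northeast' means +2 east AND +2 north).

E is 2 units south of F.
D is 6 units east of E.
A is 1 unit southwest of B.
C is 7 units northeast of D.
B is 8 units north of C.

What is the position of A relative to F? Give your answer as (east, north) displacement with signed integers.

Place F at the origin (east=0, north=0).
  E is 2 units south of F: delta (east=+0, north=-2); E at (east=0, north=-2).
  D is 6 units east of E: delta (east=+6, north=+0); D at (east=6, north=-2).
  C is 7 units northeast of D: delta (east=+7, north=+7); C at (east=13, north=5).
  B is 8 units north of C: delta (east=+0, north=+8); B at (east=13, north=13).
  A is 1 unit southwest of B: delta (east=-1, north=-1); A at (east=12, north=12).
Therefore A relative to F: (east=12, north=12).

Answer: A is at (east=12, north=12) relative to F.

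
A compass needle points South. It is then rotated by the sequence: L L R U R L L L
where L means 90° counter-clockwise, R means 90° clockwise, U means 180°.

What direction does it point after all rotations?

Start: South
  L (left (90° counter-clockwise)) -> East
  L (left (90° counter-clockwise)) -> North
  R (right (90° clockwise)) -> East
  U (U-turn (180°)) -> West
  R (right (90° clockwise)) -> North
  L (left (90° counter-clockwise)) -> West
  L (left (90° counter-clockwise)) -> South
  L (left (90° counter-clockwise)) -> East
Final: East

Answer: Final heading: East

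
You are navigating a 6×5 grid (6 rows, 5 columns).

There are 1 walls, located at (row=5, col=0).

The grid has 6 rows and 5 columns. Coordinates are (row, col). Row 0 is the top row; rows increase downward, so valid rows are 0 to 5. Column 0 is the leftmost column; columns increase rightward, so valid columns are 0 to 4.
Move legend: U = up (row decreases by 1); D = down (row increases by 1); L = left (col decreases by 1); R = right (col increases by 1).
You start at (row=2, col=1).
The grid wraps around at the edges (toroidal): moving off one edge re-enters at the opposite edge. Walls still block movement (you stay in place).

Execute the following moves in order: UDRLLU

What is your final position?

Answer: Final position: (row=1, col=0)

Derivation:
Start: (row=2, col=1)
  U (up): (row=2, col=1) -> (row=1, col=1)
  D (down): (row=1, col=1) -> (row=2, col=1)
  R (right): (row=2, col=1) -> (row=2, col=2)
  L (left): (row=2, col=2) -> (row=2, col=1)
  L (left): (row=2, col=1) -> (row=2, col=0)
  U (up): (row=2, col=0) -> (row=1, col=0)
Final: (row=1, col=0)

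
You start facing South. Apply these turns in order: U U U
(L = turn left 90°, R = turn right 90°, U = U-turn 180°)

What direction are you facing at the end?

Answer: Final heading: North

Derivation:
Start: South
  U (U-turn (180°)) -> North
  U (U-turn (180°)) -> South
  U (U-turn (180°)) -> North
Final: North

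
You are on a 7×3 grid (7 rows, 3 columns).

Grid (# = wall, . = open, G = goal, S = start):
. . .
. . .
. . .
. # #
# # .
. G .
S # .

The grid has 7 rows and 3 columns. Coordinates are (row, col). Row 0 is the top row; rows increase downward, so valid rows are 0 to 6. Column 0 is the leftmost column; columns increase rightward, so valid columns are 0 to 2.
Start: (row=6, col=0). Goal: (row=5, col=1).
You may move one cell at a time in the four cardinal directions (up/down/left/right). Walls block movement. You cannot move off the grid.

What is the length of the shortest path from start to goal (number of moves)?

Answer: Shortest path length: 2

Derivation:
BFS from (row=6, col=0) until reaching (row=5, col=1):
  Distance 0: (row=6, col=0)
  Distance 1: (row=5, col=0)
  Distance 2: (row=5, col=1)  <- goal reached here
One shortest path (2 moves): (row=6, col=0) -> (row=5, col=0) -> (row=5, col=1)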